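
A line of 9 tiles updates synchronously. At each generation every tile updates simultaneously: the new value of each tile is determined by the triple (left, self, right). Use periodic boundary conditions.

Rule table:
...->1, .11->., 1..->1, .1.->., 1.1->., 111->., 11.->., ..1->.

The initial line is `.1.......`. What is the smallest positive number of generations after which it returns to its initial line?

18

..1111111
1........
.1111111.
........1
1111111..
.......1.
111111..1
......1..
11111..11
.....1...
1111..111
....1....
111..1111
...1.....
11..11111
..1......
1..111111
.1.......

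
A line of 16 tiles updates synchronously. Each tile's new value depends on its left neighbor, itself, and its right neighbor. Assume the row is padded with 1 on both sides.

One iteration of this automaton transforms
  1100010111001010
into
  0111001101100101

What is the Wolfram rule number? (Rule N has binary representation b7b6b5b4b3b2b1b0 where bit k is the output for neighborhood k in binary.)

121

position 0: 111 → 0  (bit 7 = 0)
position 1: 110 → 1  (bit 6 = 1)
position 6: 101 → 1  (bit 5 = 1)
position 2: 100 → 1  (bit 4 = 1)
position 7: 011 → 1  (bit 3 = 1)
position 5: 010 → 0  (bit 2 = 0)
position 4: 001 → 0  (bit 1 = 0)
position 3: 000 → 1  (bit 0 = 1)
bits b7..b0 = 01111001 = 121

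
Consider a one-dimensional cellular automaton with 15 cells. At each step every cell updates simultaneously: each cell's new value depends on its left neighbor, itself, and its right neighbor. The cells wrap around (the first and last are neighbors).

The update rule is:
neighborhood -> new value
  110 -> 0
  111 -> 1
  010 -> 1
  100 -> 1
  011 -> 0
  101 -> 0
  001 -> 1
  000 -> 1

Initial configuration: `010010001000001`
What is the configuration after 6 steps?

step 1: 011111111111111
step 2: 001111111111110
step 3: 110111111111101
step 4: 100011111111000
step 5: 111101111110111
step 6: 111000111100011

111000111100011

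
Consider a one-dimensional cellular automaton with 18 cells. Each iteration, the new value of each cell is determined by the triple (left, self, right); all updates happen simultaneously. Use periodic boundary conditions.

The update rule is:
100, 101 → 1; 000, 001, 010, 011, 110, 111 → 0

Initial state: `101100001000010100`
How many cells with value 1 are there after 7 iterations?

5

iteration 1: 010010000100001010
iteration 2: 001001000010000101
iteration 3: 100100100001000010
iteration 4: 010010010000100001
iteration 5: 101001001000010000
iteration 6: 010100100100001000
iteration 7: 001010010010000100
count of 1: 5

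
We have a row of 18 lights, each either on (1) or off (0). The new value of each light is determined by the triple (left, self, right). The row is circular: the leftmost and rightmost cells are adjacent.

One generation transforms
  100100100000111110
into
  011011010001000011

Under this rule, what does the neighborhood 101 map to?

At position 17 the neighborhood is 101; the next row has 1 there.

1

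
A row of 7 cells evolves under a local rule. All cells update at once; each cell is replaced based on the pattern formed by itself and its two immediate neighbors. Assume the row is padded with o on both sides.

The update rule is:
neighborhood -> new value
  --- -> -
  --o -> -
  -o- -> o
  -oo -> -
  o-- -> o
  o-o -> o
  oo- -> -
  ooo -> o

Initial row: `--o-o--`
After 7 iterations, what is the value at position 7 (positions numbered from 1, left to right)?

iteration 1: o-oooo-
iteration 2: -o-oo-o
iteration 3: ooo--o-
iteration 4: oo-o-oo
iteration 5: o-ooo-o
iteration 6: -o-o-o-
iteration 7: ooooooo
position 7 holds o

o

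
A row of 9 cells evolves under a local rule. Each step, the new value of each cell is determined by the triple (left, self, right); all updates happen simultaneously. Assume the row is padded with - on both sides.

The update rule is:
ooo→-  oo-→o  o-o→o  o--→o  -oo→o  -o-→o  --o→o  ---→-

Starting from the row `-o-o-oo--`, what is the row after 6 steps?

ooo-----o

step 1: oooooooo-
step 2: o------oo
step 3: oo----ooo
step 4: ooo--oo-o
step 5: o-ooooooo
step 6: ooo-----o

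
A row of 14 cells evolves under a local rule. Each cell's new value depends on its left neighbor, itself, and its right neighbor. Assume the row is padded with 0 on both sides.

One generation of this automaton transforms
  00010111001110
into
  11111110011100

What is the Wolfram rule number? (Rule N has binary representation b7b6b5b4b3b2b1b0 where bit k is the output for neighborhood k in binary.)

position 6: 111 → 1  (bit 7 = 1)
position 7: 110 → 0  (bit 6 = 0)
position 4: 101 → 1  (bit 5 = 1)
position 8: 100 → 0  (bit 4 = 0)
position 5: 011 → 1  (bit 3 = 1)
position 3: 010 → 1  (bit 2 = 1)
position 2: 001 → 1  (bit 1 = 1)
position 0: 000 → 1  (bit 0 = 1)
bits b7..b0 = 10101111 = 175

175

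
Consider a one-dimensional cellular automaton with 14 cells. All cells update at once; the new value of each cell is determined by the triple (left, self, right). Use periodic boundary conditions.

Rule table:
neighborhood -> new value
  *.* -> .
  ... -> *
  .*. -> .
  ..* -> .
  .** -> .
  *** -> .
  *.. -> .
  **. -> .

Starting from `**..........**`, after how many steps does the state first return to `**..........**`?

...********...
**..........**

2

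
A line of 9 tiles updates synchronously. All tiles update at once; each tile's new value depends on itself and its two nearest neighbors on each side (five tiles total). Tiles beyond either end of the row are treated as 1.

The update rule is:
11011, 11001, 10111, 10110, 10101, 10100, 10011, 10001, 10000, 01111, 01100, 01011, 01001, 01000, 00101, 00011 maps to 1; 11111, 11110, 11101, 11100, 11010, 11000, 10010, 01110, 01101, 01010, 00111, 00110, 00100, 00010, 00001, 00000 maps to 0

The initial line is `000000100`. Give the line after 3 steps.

110010111

010000011
011100101
110010111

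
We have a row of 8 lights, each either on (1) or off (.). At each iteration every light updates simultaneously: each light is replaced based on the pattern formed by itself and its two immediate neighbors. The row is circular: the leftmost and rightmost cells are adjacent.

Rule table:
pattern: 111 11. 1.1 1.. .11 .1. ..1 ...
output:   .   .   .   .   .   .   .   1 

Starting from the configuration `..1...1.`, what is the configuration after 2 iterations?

iteration 1: 1...1...
iteration 2: ..1...1.

..1...1.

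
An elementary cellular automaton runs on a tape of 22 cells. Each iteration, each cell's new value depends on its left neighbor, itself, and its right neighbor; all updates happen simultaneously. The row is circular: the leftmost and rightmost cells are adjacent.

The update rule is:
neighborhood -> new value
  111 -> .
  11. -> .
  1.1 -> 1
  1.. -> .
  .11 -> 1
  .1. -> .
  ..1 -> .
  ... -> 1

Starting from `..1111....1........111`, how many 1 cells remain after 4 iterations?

7

iteration 1: ..1....11...111111.1..
iteration 2: 1...11.1..1.1.....1..1
iteration 3: ..1.1.1....1..111....1
iteration 4: ...1.1..11....1...11..
count of 1: 7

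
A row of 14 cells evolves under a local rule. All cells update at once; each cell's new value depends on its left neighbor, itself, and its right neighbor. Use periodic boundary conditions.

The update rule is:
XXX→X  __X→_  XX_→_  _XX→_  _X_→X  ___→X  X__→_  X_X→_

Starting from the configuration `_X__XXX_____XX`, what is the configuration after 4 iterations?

_X_X_X_X_X_XXX

_X___X__XXX___
_X_X_X___X__XX
_X_X_X_X_X____
_X_X_X_X_X_XXX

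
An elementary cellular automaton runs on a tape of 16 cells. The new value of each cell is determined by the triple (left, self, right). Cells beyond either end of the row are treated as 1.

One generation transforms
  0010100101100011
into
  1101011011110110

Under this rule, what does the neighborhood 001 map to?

1

At position 1 the neighborhood is 001; the next row has 1 there.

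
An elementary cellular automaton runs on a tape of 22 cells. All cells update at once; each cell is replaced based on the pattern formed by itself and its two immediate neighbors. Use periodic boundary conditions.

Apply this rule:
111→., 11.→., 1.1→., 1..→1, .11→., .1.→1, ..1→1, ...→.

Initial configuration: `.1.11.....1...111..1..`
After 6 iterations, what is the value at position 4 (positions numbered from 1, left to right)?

iteration 1: 11...1...111.1...1111.
iteration 2: ..1.111.1....11.1.....
iteration 3: .11.....11..1...11....
iteration 4: 1..1...1..1111.1..1...
iteration 5: 11111.1111.....11111.1
iteration 6: ..........1...1.......
position 4 holds .

.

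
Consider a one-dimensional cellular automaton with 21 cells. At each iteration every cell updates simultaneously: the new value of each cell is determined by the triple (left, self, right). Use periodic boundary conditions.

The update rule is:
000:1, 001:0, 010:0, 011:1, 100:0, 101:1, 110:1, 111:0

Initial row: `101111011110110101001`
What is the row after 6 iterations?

001001010100001110001

iteration 1: 111001110011111010001
iteration 2: 001001010010001100101
iteration 3: 000000100000101100010
iteration 4: 111110001110011101000
iteration 5: 100010101010010110010
iteration 6: 001001010100001110001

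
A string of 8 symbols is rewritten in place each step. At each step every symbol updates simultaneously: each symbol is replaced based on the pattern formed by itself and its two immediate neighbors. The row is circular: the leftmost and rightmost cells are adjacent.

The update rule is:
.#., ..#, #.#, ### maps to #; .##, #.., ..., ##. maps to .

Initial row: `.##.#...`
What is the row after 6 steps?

...##.#.

step 1: #..##...
step 2: #.#....#
step 3: .##...#.
step 4: #....##.
step 5: #...#..#
step 6: ...##.#.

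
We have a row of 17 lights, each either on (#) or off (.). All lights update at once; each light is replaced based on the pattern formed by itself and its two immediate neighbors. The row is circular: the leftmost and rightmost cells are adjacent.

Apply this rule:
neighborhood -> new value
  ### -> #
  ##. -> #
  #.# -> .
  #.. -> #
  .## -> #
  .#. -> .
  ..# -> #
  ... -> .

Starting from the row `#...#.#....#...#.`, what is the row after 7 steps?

.#..##########..#

.#.#...#..#.#.#..
#...#.#.##.....#.
.#.#....###...#..
#...#..#####.#.#.
.#.#.#######.....
#....########....
.#..##########..#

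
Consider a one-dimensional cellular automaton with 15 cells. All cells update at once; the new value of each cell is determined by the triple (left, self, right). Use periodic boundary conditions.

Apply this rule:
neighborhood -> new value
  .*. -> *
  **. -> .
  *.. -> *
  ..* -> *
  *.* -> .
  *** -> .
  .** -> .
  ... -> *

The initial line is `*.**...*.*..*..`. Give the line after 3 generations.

generation 1: *...****.******
generation 2: .***...........
generation 3: *...***********

*...***********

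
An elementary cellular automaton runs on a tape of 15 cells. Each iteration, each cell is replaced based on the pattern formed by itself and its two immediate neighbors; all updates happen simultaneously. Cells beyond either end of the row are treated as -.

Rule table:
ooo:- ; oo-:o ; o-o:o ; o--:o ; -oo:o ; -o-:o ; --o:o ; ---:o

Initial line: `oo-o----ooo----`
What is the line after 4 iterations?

ooooooooo-ooooo
o-------ooo---o
ooooooooo-ooooo  (repeats iteration 1; period 2)
iteration 4: o-------ooo---o

o-------ooo---o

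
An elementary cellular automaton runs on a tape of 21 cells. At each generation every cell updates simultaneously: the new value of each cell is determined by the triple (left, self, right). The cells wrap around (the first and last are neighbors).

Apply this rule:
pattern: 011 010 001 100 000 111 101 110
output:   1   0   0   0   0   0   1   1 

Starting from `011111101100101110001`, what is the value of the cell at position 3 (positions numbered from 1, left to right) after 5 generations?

generation 1: 110000111100011010000
generation 2: 110000100100011100000
generation 3: 110000000000010100000
generation 4: 110000000000001000000
generation 5: 110000000000000000000
position 3 holds 0

0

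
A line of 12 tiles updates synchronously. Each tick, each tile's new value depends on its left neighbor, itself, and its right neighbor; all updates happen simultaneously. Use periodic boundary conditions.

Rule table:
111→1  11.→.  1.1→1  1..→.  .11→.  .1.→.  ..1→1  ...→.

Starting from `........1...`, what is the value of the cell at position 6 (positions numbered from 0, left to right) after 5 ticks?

tick 1: .......1....
tick 2: ......1.....
tick 3: .....1......
tick 4: ....1.......
tick 5: ...1........
position 6 holds .

.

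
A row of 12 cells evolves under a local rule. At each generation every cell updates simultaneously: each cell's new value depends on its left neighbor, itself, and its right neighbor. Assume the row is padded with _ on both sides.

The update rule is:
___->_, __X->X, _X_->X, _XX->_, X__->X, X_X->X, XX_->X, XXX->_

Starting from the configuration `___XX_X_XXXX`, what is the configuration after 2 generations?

_XXX___XX_XX

__X_XXXX___X
_XXX___XX_XX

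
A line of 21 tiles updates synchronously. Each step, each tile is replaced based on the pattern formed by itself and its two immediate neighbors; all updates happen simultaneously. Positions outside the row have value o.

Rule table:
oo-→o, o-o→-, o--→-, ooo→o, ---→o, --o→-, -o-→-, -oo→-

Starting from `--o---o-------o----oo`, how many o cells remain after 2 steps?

9

----o---ooooo---oo--o
-oo---o--oooo-o--o---
count of o: 9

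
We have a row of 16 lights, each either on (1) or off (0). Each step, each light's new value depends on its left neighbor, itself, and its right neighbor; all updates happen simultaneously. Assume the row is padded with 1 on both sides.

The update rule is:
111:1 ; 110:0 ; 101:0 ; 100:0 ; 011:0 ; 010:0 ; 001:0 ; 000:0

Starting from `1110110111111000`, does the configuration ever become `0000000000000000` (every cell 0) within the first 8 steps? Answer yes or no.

yes

1100000011110000
1000000001100000
0000000000000000
all cells are 0 at step 3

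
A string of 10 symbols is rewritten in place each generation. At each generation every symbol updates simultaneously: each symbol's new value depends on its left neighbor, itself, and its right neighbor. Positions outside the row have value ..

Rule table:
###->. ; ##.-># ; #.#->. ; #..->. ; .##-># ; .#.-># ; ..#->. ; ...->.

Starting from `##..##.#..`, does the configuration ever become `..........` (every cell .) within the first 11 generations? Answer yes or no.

##..##.#..  (fixed point — unchanged through generation 11)
generation 11 is ##..##.#.., still not uniform .

no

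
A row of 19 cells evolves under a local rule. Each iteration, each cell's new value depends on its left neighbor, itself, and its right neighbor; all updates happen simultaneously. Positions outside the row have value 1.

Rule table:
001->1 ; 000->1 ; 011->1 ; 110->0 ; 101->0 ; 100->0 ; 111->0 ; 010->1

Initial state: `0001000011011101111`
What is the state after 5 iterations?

0101011101111001000

iteration 1: 0111011110010001000
iteration 2: 0100010000110111011
iteration 3: 0101110111100100010
iteration 4: 0101000100001101110
iteration 5: 0101011101111001000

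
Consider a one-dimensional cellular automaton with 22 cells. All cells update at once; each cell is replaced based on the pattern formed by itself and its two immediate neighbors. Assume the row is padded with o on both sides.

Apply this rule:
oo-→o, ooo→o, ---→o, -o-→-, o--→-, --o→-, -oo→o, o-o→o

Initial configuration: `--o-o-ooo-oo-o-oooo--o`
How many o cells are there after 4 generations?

18

generation 1: ---o-oooooooo-ooooo--o
generation 2: -o--ooooooooooooooo--o
generation 3: o---ooooooooooooooo--o
generation 4: o-o-ooooooooooooooo--o
count of o: 18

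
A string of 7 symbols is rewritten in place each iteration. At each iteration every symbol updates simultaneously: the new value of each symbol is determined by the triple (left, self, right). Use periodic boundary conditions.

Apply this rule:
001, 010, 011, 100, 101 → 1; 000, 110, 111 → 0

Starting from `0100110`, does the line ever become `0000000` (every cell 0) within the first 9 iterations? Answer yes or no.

no

iteration 1: 1111101
iteration 2: 0000011
iteration 3: 1000110
iteration 4: 1101101
iteration 5: 0011011
iteration 6: 1110110
iteration 7: 1001101
iteration 8: 0111011
iteration 9: 1100110
iteration 9 is 1100110, still not uniform 0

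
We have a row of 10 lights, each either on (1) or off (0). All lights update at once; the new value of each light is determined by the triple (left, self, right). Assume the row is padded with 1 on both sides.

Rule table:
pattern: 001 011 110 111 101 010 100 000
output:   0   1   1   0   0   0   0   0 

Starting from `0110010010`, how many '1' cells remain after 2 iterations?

0110000000
0110000000
count of 1: 2

2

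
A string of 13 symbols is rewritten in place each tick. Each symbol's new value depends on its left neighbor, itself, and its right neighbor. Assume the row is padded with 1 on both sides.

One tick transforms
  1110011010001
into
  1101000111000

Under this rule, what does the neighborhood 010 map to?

At position 8 the neighborhood is 010; the next row has 1 there.

1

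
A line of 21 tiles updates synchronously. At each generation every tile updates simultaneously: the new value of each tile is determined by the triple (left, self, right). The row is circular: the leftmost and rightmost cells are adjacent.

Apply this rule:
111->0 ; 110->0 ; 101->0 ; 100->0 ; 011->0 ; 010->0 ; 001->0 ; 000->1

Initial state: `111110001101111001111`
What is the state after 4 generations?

111110001111111111111

000000100000000000000
111110001111111111111
000000100000000000000  (repeats generation 1; period 2)
generation 4: 111110001111111111111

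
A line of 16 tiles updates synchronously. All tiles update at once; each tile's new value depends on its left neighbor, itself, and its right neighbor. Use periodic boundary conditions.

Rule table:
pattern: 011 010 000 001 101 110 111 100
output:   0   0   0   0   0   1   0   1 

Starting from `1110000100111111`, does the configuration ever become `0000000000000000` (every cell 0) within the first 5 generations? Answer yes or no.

no

0011000010000000
0001100001000000
0000110000100000
0000011000010000
0000001100001000
generation 5 is 0000001100001000, still not uniform 0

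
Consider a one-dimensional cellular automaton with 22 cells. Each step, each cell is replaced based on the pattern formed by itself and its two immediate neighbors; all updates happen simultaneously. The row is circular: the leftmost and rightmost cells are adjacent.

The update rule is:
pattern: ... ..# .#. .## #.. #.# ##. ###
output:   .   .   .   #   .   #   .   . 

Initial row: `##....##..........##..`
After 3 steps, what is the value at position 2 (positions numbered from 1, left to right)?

.

#.....#...........#...
......................
......................
position 2 holds .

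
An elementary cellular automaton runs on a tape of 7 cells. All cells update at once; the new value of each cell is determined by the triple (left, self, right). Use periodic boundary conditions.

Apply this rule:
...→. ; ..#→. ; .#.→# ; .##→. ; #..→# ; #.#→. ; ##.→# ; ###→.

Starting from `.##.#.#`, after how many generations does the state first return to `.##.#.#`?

generation 1: ..#.#.#
generation 2: #.#.#.#
generation 3: #.#.#..
generation 4: #.#.##.
generation 5: #.#..#.
generation 6: #.##.#.
generation 7: #..#.#.
generation 8: ##.#.#.
generation 9: .#.#.#.
generation 10: .#.#.##
generation 11: .#.#..#
generation 12: .#.##.#
generation 13: .#..#.#
generation 14: .##.#.#

14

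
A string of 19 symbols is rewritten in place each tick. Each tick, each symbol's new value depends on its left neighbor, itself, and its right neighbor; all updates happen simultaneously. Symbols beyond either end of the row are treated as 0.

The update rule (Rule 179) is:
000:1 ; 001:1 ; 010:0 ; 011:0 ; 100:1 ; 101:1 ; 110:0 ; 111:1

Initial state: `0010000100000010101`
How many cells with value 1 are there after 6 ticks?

1101111011111101010
0010110101111010101
1101001010110101010
0010110101001010101
1101001010110101010  (repeats tick 3; period 2)
tick 6: 0010110101001010101
count of 1: 9

9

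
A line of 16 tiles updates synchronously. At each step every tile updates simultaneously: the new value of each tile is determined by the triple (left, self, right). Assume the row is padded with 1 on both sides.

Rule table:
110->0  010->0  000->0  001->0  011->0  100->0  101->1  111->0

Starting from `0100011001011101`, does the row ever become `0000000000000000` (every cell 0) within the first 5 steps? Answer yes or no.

yes

1000000000100010
0000000000000001
0000000000000000
all cells are 0 at step 3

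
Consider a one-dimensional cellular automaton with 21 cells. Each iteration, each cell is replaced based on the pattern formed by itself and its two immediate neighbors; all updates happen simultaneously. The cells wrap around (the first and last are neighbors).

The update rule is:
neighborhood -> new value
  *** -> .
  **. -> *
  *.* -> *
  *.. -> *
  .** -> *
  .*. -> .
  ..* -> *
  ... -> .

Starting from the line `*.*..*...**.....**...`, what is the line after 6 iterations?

*...****..........***

iteration 1: .*.**.*.****...****.*
iteration 2: *.****.**..**.**..**.
iteration 3: .**..****************
iteration 4: ******..............*
iteration 5: .....**............**
iteration 6: *...****..........***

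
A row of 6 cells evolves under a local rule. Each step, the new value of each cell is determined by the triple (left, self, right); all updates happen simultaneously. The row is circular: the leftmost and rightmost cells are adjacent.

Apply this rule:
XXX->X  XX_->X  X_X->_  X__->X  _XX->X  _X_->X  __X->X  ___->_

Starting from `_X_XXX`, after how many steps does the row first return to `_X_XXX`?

1

_X_XXX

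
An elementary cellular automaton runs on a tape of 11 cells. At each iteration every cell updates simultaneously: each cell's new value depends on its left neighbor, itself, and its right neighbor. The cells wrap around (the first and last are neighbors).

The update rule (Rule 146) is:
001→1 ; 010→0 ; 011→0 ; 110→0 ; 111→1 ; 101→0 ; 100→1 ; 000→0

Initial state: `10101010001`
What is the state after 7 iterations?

iteration 1: 00000001010
iteration 2: 00000010001
iteration 3: 10000101010
iteration 4: 01001000000
iteration 5: 10110100000
iteration 6: 00000010001  (repeats iteration 2; period 4)
iteration 7: 10000101010

10000101010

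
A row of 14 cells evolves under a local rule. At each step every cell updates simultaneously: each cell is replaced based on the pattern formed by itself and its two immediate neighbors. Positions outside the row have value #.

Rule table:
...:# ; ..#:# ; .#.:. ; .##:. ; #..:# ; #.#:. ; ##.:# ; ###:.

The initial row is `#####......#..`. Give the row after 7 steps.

.#######.#####

step 1: ....#######.##
step 2: ####......#...
step 3: ...#######.###
step 4: ###......#....
step 5: ..#######.####
step 6: ##......#.....
step 7: .#######.#####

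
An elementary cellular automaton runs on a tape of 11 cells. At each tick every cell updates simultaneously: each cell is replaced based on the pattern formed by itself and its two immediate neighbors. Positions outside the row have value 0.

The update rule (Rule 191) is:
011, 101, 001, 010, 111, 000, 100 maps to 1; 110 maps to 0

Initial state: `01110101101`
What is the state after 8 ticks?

10110110110

11101111011
11011110110
10111101101
11111011011
11110110110
11101101101
11011011011
10110110110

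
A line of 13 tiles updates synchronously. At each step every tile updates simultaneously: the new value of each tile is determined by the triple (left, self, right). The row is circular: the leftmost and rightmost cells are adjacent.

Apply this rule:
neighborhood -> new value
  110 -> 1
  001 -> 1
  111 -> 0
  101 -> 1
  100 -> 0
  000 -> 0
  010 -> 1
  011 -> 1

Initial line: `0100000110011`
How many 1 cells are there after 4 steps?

1100001110111
0100011011100
1100111110100
1101100011101
count of 1: 8

8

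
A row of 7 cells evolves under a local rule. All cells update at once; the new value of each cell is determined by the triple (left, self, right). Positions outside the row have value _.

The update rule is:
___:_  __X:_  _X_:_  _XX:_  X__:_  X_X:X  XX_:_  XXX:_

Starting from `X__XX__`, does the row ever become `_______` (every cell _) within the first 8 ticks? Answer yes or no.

tick 1: _______
all cells are _ at tick 1

yes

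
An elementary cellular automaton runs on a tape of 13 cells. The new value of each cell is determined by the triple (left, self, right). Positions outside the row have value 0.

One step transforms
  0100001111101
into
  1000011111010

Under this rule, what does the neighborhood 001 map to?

1

At position 0 the neighborhood is 001; the next row has 1 there.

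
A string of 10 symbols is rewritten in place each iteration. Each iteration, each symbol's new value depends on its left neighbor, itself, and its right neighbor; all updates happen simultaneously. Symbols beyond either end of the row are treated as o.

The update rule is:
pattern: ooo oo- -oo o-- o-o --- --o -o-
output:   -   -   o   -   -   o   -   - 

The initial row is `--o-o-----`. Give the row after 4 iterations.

------ooo-
-oooo-o---
-o------o-
---oooo---

---oooo---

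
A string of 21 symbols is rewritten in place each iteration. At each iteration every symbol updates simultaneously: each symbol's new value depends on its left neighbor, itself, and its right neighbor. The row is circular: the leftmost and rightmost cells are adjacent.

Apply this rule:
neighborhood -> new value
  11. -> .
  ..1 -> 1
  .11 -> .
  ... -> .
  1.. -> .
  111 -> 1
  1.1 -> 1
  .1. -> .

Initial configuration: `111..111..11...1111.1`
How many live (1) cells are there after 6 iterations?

7

iteration 1: 11..1.1..1....1.11.1.
iteration 2: ...1.1..1....1.1..1.1
iteration 3: ..1.1..1....1.1..1.1.
iteration 4: .1.1..1....1.1..1.1..
iteration 5: 1.1..1....1.1..1.1...
iteration 6: .1..1....1.1..1.1...1
count of 1: 7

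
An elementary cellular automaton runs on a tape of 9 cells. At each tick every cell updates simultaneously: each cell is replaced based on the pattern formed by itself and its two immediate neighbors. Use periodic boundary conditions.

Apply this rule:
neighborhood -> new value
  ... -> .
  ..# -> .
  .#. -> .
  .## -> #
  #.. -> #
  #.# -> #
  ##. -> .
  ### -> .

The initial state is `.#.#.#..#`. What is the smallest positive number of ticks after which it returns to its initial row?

tick 1: #.#.#.#..
tick 2: .#.#.#.#.
tick 3: ..#.#.#.#
tick 4: #..#.#.#.
tick 5: .#..#.#.#
tick 6: #.#..#.#.
tick 7: .#.#..#.#
tick 8: #.#.#..#.
tick 9: .#.#.#..#

9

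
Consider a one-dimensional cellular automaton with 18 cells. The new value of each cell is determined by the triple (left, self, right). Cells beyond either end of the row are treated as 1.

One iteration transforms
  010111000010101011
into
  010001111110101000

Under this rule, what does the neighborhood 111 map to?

At position 4 the neighborhood is 111; the next row has 0 there.

0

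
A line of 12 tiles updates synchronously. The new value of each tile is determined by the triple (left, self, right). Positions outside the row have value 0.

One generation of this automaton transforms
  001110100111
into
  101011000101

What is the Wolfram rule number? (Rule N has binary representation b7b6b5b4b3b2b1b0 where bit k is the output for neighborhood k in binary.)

position 3: 111 → 0  (bit 7 = 0)
position 4: 110 → 1  (bit 6 = 1)
position 5: 101 → 1  (bit 5 = 1)
position 7: 100 → 0  (bit 4 = 0)
position 2: 011 → 1  (bit 3 = 1)
position 6: 010 → 0  (bit 2 = 0)
position 1: 001 → 0  (bit 1 = 0)
position 0: 000 → 1  (bit 0 = 1)
bits b7..b0 = 01101001 = 105

105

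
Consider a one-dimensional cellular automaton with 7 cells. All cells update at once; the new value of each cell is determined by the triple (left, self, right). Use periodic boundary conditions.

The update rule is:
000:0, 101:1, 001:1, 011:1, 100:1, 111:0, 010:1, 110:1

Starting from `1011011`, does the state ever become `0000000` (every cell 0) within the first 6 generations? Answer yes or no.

1111110
1000011
1100110
1111111
0000000
all cells are 0 at generation 5

yes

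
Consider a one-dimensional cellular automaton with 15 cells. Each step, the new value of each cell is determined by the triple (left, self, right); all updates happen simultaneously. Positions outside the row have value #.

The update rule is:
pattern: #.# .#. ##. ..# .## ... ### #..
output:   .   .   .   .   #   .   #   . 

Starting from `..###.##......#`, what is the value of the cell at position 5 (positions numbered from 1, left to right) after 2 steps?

..##..#.......#
..#...........#
position 5 holds .

.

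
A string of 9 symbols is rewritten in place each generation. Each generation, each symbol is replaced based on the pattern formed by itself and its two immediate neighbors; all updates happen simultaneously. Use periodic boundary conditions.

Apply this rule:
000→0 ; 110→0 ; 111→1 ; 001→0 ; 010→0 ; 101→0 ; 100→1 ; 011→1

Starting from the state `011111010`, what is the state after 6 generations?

100001000

generation 1: 011110001
generation 2: 011101000
generation 3: 011000100
generation 4: 010100010
generation 5: 000010001
generation 6: 100001000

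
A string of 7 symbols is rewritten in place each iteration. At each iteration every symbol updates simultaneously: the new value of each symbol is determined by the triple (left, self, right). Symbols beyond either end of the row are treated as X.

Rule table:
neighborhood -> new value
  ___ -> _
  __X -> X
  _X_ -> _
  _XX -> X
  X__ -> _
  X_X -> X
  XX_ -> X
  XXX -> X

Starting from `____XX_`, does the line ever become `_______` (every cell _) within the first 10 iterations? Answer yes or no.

___XXXX
__XXXXX
_XXXXXX
XXXXXXX
XXXXXXX  (fixed point — unchanged through iteration 10)
iteration 10 is XXXXXXX, still not uniform _

no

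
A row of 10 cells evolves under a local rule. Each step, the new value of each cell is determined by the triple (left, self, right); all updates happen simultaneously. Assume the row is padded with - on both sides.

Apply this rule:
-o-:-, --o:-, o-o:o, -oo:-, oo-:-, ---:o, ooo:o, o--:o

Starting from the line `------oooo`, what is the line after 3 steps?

step 1: ooooo--oo-
step 2: -ooo-o---o
step 3: --o-o-oo--

--o-o-oo--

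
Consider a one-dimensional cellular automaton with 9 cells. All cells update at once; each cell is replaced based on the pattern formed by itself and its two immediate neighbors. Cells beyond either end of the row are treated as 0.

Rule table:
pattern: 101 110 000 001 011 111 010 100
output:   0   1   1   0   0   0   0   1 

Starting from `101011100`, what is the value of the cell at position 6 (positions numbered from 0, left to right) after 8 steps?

0

step 1: 000000111
step 2: 111110001
step 3: 000011100
step 4: 111000111
step 5: 001110001
step 6: 100011100
step 7: 011000111
step 8: 001110001
position 6 holds 0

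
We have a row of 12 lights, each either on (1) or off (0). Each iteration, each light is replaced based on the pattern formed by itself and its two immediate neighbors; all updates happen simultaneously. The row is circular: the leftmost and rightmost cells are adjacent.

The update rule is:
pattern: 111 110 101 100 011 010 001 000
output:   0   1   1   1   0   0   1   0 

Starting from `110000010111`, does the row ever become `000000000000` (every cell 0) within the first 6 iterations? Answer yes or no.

no

011000101000
101101010100
010110101011
101011010101
110101101010
011010110101
iteration 6 is 011010110101, still not uniform 0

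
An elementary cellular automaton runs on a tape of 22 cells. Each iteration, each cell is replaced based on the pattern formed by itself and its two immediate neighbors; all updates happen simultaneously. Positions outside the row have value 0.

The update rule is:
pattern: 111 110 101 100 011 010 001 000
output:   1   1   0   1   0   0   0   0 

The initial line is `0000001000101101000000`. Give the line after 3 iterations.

0000000001000001001000

0000000100000100100000
0000000010000010010000
0000000001000001001000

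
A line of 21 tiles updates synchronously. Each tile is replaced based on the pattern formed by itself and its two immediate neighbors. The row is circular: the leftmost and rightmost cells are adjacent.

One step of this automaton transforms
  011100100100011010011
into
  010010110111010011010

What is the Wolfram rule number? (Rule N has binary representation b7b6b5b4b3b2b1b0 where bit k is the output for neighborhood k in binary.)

29

position 2: 111 → 0  (bit 7 = 0)
position 3: 110 → 0  (bit 6 = 0)
position 0: 101 → 0  (bit 5 = 0)
position 4: 100 → 1  (bit 4 = 1)
position 1: 011 → 1  (bit 3 = 1)
position 6: 010 → 1  (bit 2 = 1)
position 5: 001 → 0  (bit 1 = 0)
position 11: 000 → 1  (bit 0 = 1)
bits b7..b0 = 00011101 = 29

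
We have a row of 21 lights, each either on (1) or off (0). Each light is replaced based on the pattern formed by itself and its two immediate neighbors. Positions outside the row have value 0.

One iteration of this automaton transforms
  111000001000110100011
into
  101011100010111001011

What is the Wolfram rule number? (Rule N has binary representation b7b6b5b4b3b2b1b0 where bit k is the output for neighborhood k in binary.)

105

position 1: 111 → 0  (bit 7 = 0)
position 2: 110 → 1  (bit 6 = 1)
position 14: 101 → 1  (bit 5 = 1)
position 3: 100 → 0  (bit 4 = 0)
position 0: 011 → 1  (bit 3 = 1)
position 8: 010 → 0  (bit 2 = 0)
position 7: 001 → 0  (bit 1 = 0)
position 4: 000 → 1  (bit 0 = 1)
bits b7..b0 = 01101001 = 105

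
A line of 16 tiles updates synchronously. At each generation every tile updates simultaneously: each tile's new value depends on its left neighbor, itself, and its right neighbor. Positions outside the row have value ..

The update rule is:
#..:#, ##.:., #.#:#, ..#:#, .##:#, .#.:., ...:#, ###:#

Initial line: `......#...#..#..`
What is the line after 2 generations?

######.###.##.##
#####.###.##.##.

#####.###.##.##.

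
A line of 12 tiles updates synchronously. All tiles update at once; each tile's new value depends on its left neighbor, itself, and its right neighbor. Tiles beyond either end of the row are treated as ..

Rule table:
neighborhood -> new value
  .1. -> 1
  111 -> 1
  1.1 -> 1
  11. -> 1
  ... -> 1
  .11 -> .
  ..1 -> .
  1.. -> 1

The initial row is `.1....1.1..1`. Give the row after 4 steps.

.1111.1111.1
..1111.11111
1..1111.1111
11..1111.111

11..1111.111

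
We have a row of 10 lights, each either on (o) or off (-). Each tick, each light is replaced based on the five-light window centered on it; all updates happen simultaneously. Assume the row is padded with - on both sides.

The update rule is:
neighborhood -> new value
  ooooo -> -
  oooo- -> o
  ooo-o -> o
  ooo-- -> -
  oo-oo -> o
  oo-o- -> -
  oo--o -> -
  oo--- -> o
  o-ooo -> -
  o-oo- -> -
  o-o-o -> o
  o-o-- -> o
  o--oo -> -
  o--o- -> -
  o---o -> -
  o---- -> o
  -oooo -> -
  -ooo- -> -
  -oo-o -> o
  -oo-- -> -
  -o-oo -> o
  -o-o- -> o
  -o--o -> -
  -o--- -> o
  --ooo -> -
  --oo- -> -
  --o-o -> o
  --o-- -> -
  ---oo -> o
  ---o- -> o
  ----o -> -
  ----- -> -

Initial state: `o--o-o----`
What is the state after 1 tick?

---ooooo--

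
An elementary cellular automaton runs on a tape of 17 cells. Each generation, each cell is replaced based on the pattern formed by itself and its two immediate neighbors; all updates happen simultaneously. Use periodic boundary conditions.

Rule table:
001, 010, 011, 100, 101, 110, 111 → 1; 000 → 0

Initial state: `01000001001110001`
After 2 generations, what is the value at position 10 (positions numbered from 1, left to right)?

1

11100011111111011
11110111111111111
position 10 holds 1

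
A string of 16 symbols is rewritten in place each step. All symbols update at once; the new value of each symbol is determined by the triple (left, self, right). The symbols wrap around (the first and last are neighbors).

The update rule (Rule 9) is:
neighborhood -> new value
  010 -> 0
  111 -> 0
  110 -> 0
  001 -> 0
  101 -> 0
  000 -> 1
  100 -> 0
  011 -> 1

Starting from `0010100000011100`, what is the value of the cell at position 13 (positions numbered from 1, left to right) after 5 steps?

step 1: 1000001111010001
step 2: 0011101000000101
step 3: 0010000011110000
step 4: 1000111010000111
step 5: 0010100000110100
position 13 holds 0

0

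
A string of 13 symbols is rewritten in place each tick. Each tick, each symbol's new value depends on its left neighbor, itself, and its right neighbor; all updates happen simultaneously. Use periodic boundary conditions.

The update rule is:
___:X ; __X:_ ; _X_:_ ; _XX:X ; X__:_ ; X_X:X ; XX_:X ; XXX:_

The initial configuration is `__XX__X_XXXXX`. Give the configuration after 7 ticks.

__XX___XX___X
__XX_X_XX_X__
X_XXX_XXXX__X
XXX_XXX__X__X
__XXX_X_____X
__X_XX__XXX__
X__XXX__X_X_X

X__XXX__X_X_X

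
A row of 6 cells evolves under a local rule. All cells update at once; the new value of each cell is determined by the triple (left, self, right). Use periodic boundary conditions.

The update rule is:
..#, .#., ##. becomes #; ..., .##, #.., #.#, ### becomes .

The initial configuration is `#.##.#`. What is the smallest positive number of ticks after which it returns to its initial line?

#..#..
#.##.#

2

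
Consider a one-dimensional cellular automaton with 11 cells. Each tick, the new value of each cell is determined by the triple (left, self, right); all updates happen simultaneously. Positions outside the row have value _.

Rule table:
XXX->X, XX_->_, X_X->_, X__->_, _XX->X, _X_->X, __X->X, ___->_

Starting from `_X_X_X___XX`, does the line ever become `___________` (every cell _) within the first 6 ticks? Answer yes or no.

no

XX_X_X__XX_
X__X_X_XX__
X_XX_X_X___
X_X__X_X___
X_X_XX_X___
X_X_X__X___
tick 6 is X_X_X__X___, still not uniform _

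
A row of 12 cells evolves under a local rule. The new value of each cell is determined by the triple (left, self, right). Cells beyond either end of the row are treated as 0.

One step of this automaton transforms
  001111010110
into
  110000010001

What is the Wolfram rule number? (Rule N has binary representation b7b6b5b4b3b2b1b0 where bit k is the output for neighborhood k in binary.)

23

position 3: 111 → 0  (bit 7 = 0)
position 5: 110 → 0  (bit 6 = 0)
position 6: 101 → 0  (bit 5 = 0)
position 11: 100 → 1  (bit 4 = 1)
position 2: 011 → 0  (bit 3 = 0)
position 7: 010 → 1  (bit 2 = 1)
position 1: 001 → 1  (bit 1 = 1)
position 0: 000 → 1  (bit 0 = 1)
bits b7..b0 = 00010111 = 23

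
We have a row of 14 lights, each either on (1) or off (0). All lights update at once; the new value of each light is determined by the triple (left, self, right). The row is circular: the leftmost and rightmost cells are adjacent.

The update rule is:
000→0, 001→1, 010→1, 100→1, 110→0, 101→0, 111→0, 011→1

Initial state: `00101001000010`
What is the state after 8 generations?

01101111100111
01001000011100
11111100110010
10000011101110
11000110001000
10101101011101
00101001010001
11101111011011

11101111011011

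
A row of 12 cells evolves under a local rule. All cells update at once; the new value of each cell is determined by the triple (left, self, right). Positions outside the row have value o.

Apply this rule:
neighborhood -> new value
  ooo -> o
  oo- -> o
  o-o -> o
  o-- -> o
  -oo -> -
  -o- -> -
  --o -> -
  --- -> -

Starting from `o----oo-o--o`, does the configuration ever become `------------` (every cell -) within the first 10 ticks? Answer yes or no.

oo----oo-o--
ooo----oo-o-
oooo----oo-o
ooooo----oo-
oooooo----oo
ooooooo----o
oooooooo----
ooooooooo---
oooooooooo--
ooooooooooo-
tick 10 is ooooooooooo-, still not uniform -

no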